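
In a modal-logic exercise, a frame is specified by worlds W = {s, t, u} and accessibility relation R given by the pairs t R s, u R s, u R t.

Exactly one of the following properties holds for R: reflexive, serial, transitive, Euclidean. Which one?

Reflexive: no — s is not related to itself.
Serial: no — s has no R-successor.
Transitive: yes — every two-step R-path is closed by a direct edge.
Euclidean: no — u R s and u R t, but not s R t.
Only transitive holds.

transitive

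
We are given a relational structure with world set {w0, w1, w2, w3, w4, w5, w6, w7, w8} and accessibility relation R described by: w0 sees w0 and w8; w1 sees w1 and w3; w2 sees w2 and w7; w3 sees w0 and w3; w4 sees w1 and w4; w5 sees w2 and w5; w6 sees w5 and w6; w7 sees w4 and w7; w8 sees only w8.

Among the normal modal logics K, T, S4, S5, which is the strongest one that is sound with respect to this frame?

T

Reflexive (axiom T): yes — every world is R-related to itself.
Transitive (axiom 4): no — w1 R w3 and w3 R w0, but not w1 R w0.
Euclidean (axiom 5): no — w0 R w8 and w0 R w0, but not w8 R w0.
So F validates K, T; S4 would additionally require R to be transitive. The strongest is T.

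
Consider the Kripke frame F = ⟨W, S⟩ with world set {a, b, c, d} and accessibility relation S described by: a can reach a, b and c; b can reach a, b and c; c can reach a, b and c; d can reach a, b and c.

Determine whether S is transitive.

Yes

Transitive: yes — every two-step S-path is closed by a direct edge.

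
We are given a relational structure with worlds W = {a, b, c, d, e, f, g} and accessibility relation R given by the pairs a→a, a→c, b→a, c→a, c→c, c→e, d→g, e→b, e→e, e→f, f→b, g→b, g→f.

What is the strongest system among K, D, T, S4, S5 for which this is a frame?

D

Serial (axiom D): yes — every world has a successor (e.g. a R a).
Reflexive (axiom T): no — b is not related to itself.
Transitive (axiom 4): no — a R c and c R e, but not a R e.
Euclidean (axiom 5): no — c R a and c R e, but not a R e.
So F validates K, D; T would additionally require R to be reflexive. The strongest is D.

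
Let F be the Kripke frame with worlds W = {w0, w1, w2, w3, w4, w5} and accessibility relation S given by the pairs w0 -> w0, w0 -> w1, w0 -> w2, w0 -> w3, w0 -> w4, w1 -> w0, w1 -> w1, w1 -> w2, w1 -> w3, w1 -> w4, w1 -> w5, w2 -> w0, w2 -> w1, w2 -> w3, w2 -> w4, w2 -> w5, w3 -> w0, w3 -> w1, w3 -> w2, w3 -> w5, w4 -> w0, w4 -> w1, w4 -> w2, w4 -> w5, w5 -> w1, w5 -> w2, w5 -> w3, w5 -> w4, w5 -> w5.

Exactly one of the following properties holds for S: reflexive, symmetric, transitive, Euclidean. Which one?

symmetric

Reflexive: no — w2 is not related to itself.
Symmetric: yes — every pair in S has its reverse in S.
Transitive: no — w0 S w1 and w1 S w5, but not w0 S w5.
Euclidean: no — w0 S w3 and w0 S w4, but not w3 S w4.
Only symmetric holds.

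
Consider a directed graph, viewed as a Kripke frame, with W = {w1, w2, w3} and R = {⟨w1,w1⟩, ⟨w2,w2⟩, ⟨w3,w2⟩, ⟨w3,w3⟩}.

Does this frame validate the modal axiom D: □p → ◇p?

The schema D characterises exactly the serial frames.
Serial: yes — every world has a successor (e.g. w1 R w1).

Yes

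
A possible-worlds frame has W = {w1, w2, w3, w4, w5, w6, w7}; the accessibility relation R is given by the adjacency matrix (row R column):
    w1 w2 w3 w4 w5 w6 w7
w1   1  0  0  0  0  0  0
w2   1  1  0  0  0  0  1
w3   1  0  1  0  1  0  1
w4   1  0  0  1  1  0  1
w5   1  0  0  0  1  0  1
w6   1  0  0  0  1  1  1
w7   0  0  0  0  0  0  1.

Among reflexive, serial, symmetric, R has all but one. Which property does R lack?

Reflexive: yes — every world is R-related to itself.
Serial: yes — every world has a successor (e.g. w1 R w1).
Symmetric: no — w2 R w1 but not w1 R w2.
Only symmetric fails.

symmetric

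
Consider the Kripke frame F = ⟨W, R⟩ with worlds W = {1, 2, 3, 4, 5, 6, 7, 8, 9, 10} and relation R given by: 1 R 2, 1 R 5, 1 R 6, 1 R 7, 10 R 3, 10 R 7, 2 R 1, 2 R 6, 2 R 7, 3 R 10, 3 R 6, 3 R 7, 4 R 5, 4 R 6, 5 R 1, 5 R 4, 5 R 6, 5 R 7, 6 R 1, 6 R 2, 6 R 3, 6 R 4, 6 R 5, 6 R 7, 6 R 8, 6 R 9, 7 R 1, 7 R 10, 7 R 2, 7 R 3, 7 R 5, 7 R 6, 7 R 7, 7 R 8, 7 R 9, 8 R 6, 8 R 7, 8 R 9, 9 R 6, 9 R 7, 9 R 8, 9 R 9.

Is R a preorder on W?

Reflexive: no — 1 is not related to itself.
Transitive: no — 1 R 5 and 5 R 4, but not 1 R 4.
So R is not a preorder.

No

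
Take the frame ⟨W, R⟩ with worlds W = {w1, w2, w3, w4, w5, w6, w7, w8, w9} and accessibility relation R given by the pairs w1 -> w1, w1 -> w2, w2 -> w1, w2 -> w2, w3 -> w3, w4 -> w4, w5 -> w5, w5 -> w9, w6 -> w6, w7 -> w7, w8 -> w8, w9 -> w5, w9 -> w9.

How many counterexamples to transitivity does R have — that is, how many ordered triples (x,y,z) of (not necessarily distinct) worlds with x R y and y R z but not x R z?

R is transitive; there are no such tuples.

0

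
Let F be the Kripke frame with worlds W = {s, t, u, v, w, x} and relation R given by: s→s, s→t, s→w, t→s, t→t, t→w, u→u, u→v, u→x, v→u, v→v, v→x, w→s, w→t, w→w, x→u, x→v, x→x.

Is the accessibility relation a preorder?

Reflexive: yes — every world is R-related to itself.
Transitive: yes — every two-step R-path is closed by a direct edge.
So R is a preorder.

Yes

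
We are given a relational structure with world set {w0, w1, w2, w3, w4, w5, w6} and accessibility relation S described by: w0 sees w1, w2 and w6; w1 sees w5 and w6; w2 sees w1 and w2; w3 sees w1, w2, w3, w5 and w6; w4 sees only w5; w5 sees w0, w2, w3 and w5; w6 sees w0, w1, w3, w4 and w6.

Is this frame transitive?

No

Transitive: no — w0 S w1 and w1 S w5, but not w0 S w5.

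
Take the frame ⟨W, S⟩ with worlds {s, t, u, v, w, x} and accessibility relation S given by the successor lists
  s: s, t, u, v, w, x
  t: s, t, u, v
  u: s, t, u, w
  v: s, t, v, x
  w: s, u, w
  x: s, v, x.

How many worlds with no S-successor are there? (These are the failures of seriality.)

0

S is serial; there are no such worlds.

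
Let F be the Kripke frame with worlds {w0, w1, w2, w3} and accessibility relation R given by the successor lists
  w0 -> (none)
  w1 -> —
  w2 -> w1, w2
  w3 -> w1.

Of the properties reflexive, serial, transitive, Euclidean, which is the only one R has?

Reflexive: no — w0 is not related to itself.
Serial: no — w0 has no R-successor.
Transitive: yes — every two-step R-path is closed by a direct edge.
Euclidean: no — w2 R w1 and w2 R w1, but not w1 R w1.
Only transitive holds.

transitive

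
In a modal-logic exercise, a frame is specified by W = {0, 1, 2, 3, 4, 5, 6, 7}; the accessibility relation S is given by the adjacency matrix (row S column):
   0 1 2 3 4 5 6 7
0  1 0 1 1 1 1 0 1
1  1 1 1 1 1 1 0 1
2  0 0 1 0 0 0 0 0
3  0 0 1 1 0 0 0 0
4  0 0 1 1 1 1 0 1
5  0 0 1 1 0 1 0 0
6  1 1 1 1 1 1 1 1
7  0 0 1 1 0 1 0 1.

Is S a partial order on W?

Reflexive: yes — every world is S-related to itself.
Transitive: yes — every two-step S-path is closed by a direct edge.
Antisymmetric: yes — no distinct pair is related both ways.
So S is a partial order.

Yes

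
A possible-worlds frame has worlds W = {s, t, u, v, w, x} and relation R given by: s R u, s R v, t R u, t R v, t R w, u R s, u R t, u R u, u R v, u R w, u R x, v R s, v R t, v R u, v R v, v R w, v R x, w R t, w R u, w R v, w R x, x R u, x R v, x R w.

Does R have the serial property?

Serial: yes — every world has a successor (e.g. s R u).

Yes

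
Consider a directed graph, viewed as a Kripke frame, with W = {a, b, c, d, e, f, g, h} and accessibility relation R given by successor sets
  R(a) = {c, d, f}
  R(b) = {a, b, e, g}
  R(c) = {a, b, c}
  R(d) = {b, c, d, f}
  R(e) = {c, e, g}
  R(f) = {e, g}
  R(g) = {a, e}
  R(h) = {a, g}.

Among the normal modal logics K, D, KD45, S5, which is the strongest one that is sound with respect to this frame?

D

Serial (axiom D): yes — every world has a successor (e.g. a R c).
Euclidean (axiom 5): no — a R c and a R d, but not c R d.
Transitive (axiom 4): no — a R c and c R b, but not a R b.
Reflexive (axiom T): no — a is not related to itself.
So F validates K, D; KD45 would additionally require R to be Euclidean and transitive. The strongest is D.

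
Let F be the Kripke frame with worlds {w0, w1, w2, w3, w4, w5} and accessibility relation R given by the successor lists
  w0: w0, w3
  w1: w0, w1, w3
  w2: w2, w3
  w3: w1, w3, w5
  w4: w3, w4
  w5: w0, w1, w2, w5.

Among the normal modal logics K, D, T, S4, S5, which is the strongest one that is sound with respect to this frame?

Serial (axiom D): yes — every world has a successor (e.g. w0 R w0).
Reflexive (axiom T): yes — every world is R-related to itself.
Transitive (axiom 4): no — w0 R w3 and w3 R w1, but not w0 R w1.
Euclidean (axiom 5): no — w1 R w3 and w1 R w0, but not w3 R w0.
So F validates K, D, T; S4 would additionally require R to be transitive. The strongest is T.

T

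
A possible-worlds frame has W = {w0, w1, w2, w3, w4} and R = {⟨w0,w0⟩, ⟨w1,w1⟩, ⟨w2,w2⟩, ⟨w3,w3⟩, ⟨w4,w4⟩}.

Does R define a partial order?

Yes

Reflexive: yes — every world is R-related to itself.
Transitive: yes — every two-step R-path is closed by a direct edge.
Antisymmetric: yes — no distinct pair is related both ways.
So R is a partial order.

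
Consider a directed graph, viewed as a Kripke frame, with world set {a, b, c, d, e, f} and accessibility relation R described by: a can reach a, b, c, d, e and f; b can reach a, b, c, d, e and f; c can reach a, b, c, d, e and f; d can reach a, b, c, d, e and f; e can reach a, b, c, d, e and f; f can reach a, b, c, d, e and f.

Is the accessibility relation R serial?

Serial: yes — every world has a successor (e.g. a R a).

Yes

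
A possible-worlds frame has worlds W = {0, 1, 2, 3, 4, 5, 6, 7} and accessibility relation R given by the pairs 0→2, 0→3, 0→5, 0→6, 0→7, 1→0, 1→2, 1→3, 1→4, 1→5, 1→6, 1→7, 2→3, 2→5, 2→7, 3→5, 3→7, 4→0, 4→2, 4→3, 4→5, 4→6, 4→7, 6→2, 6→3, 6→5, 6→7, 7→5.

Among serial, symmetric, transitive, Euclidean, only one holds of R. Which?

transitive

Serial: no — 5 has no R-successor.
Symmetric: no — 0 R 2 but not 2 R 0.
Transitive: yes — every two-step R-path is closed by a direct edge.
Euclidean: no — 0 R 2 and 0 R 6, but not 2 R 6.
Only transitive holds.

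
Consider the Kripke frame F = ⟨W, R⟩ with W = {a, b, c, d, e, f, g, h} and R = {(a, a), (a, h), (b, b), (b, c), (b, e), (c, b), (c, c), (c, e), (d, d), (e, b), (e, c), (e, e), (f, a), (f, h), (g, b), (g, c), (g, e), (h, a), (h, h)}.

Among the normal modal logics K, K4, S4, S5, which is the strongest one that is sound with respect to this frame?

K4

Transitive (axiom 4): yes — every two-step R-path is closed by a direct edge.
Reflexive (axiom T): no — f is not related to itself.
Euclidean (axiom 5): yes — any two successors of a common world are R-related.
So F validates K, K4; S4 would additionally require R to be reflexive. The strongest is K4.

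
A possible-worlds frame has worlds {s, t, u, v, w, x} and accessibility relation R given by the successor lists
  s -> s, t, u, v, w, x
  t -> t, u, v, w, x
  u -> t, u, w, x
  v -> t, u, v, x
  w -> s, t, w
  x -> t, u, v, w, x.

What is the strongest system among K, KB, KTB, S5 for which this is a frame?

Symmetric (axiom B): no — s R t but not t R s.
Reflexive (axiom T): yes — every world is R-related to itself.
Euclidean (axiom 5): no — s R u and s R v, but not u R v.
So F validates K; KB would additionally require R to be symmetric. The strongest is K.

K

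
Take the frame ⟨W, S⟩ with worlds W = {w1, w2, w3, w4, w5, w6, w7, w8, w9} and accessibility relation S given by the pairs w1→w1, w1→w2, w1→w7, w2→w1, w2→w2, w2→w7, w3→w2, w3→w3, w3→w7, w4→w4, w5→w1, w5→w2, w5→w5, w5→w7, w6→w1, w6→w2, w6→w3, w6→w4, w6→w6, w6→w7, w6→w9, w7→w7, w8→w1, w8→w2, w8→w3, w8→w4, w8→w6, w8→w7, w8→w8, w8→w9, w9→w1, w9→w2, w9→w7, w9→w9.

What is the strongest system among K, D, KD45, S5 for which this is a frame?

Serial (axiom D): yes — every world has a successor (e.g. w1 S w1).
Euclidean (axiom 5): no — w1 S w7 and w1 S w2, but not w7 S w2.
Transitive (axiom 4): no — w3 S w2 and w2 S w1, but not w3 S w1.
Reflexive (axiom T): yes — every world is S-related to itself.
So F validates K, D; KD45 would additionally require S to be Euclidean and transitive. The strongest is D.

D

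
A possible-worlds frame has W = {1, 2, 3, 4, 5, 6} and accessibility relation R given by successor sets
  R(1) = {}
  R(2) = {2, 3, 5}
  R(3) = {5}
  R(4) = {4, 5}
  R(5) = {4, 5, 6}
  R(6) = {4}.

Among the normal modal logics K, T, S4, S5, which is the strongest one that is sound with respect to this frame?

K

Reflexive (axiom T): no — 1 is not related to itself.
Transitive (axiom 4): no — 2 R 5 and 5 R 4, but not 2 R 4.
Euclidean (axiom 5): no — 2 R 5 and 2 R 3, but not 5 R 3.
So F validates K; T would additionally require R to be reflexive. The strongest is K.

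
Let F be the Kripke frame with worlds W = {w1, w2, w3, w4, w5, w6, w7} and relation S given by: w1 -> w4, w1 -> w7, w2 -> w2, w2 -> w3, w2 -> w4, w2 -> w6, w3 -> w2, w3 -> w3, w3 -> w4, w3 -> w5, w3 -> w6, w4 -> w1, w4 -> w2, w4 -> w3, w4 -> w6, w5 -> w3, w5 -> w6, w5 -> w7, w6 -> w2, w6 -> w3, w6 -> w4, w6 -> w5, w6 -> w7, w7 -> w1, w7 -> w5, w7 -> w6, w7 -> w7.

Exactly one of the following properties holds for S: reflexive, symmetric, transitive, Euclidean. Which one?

Reflexive: no — w1 is not related to itself.
Symmetric: yes — every pair in S has its reverse in S.
Transitive: no — w1 S w4 and w4 S w2, but not w1 S w2.
Euclidean: no — w1 S w4 and w1 S w7, but not w4 S w7.
Only symmetric holds.

symmetric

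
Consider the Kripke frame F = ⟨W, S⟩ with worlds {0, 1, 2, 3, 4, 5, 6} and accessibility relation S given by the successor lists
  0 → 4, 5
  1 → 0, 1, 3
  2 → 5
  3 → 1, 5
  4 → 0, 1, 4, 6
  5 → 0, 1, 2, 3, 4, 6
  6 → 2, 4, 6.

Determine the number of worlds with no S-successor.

0

S is serial; there are no such worlds.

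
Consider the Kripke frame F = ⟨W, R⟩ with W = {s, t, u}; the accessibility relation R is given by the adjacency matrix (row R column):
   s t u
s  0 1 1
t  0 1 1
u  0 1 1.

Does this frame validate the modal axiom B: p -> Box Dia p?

The schema B characterises exactly the symmetric frames.
Symmetric: no — s R t but not t R s.

No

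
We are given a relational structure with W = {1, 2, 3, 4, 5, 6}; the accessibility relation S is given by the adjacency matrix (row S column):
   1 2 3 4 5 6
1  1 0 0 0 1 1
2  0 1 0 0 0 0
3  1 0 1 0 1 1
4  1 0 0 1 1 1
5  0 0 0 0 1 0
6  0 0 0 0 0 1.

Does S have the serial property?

Serial: yes — every world has a successor (e.g. 1 S 1).

Yes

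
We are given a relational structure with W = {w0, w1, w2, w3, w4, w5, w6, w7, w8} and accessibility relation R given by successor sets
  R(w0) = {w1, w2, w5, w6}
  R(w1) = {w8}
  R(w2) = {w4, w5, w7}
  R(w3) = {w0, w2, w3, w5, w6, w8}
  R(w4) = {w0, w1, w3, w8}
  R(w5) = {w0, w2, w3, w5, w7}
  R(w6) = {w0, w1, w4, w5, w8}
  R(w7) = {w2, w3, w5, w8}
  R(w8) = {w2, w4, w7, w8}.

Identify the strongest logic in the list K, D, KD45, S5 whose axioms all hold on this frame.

D

Serial (axiom D): yes — every world has a successor (e.g. w0 R w1).
Euclidean (axiom 5): no — w0 R w1 and w0 R w2, but not w1 R w2.
Transitive (axiom 4): no — w0 R w1 and w1 R w8, but not w0 R w8.
Reflexive (axiom T): no — w0 is not related to itself.
So F validates K, D; KD45 would additionally require R to be Euclidean and transitive. The strongest is D.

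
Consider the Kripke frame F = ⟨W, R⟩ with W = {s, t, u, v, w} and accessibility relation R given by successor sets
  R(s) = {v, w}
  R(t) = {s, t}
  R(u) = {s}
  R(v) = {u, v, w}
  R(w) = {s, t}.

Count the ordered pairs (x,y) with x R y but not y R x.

Enumerating: (s,v), (t,s), (u,s), (v,u), (v,w), (w,t).

6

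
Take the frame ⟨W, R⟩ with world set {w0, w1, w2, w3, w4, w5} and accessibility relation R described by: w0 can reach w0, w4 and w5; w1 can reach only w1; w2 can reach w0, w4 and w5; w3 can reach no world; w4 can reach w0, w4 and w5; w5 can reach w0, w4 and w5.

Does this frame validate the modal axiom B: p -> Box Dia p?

No

By correspondence theory, B is valid on a frame iff R is symmetric.
Symmetric: no — w2 R w0 but not w0 R w2.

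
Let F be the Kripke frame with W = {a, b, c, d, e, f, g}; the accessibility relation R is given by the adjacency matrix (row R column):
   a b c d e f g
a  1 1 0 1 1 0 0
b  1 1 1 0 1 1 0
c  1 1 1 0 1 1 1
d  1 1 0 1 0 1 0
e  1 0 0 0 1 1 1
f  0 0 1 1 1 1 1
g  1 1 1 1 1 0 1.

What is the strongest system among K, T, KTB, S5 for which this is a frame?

Reflexive (axiom T): yes — every world is R-related to itself.
Symmetric (axiom B): no — b R e but not e R b.
Euclidean (axiom 5): no — a R b and a R d, but not b R d.
So F validates K, T; KTB would additionally require R to be symmetric. The strongest is T.

T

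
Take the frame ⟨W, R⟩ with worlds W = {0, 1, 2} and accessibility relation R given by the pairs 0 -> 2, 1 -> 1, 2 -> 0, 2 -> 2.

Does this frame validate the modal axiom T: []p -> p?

No

The schema T characterises exactly the reflexive frames.
Reflexive: no — 0 is not related to itself.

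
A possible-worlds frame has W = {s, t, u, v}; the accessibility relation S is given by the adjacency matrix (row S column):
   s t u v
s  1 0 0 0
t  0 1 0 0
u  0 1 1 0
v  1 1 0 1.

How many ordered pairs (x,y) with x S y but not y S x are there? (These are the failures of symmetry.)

3

Enumerating: (u,t), (v,s), (v,t).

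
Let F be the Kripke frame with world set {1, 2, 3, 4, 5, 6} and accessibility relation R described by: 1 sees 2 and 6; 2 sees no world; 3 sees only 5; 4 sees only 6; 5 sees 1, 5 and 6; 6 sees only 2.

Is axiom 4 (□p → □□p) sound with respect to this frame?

No

By correspondence theory, 4 is valid on a frame iff R is transitive.
Transitive: no — 3 R 5 and 5 R 1, but not 3 R 1.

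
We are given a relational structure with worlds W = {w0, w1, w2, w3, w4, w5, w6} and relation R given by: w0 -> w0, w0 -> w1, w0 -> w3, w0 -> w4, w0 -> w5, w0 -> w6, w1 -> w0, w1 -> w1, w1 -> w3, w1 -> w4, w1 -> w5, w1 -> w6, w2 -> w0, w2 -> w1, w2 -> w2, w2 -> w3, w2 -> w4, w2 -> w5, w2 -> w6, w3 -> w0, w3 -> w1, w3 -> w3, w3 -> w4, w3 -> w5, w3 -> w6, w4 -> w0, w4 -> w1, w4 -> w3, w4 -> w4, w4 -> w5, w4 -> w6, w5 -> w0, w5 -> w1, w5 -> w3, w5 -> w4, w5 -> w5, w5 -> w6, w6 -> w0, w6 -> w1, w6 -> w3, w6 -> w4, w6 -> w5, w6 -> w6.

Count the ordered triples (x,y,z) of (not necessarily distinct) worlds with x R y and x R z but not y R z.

Enumerating: (w2,w0,w2), (w2,w1,w2), (w2,w3,w2), (w2,w4,w2), (w2,w5,w2), (w2,w6,w2).

6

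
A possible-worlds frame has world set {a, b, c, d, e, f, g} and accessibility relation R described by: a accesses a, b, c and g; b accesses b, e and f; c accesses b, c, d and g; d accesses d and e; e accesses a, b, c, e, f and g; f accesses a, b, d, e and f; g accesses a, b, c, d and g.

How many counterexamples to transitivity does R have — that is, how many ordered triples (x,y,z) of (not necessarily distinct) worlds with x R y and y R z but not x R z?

Enumerating: (a,b,e), (a,b,f), (a,c,d), (a,g,d), (b,e,a), (b,e,c), (b,e,g), (b,f,a), (b,f,d), (c,b,e), (c,b,f), (c,d,e), … and 16 more.
Total: 28.

28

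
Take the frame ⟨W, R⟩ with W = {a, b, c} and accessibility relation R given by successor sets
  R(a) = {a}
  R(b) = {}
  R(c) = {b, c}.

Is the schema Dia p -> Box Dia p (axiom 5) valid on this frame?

No

By correspondence theory, 5 is valid on a frame iff R is Euclidean.
Euclidean: no — c R b and c R b, but not b R b.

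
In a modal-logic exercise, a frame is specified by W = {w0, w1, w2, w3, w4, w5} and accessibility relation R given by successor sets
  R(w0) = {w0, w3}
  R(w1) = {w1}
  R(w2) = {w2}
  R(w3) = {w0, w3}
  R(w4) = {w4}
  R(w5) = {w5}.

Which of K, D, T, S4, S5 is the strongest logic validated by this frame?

S5

Serial (axiom D): yes — every world has a successor (e.g. w0 R w0).
Reflexive (axiom T): yes — every world is R-related to itself.
Transitive (axiom 4): yes — every two-step R-path is closed by a direct edge.
Euclidean (axiom 5): yes — any two successors of a common world are R-related.
So F validates K, D, T, S4, S5. The strongest is S5.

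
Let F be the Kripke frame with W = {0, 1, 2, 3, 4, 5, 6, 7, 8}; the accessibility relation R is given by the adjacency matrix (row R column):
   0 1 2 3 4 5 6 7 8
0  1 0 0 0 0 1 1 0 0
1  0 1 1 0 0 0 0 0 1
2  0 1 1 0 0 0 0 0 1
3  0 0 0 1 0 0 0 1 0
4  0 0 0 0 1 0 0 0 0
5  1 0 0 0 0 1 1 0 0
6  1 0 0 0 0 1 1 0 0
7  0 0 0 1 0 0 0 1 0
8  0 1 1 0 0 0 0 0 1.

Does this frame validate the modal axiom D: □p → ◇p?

The schema D characterises exactly the serial frames.
Serial: yes — every world has a successor (e.g. 0 R 0).

Yes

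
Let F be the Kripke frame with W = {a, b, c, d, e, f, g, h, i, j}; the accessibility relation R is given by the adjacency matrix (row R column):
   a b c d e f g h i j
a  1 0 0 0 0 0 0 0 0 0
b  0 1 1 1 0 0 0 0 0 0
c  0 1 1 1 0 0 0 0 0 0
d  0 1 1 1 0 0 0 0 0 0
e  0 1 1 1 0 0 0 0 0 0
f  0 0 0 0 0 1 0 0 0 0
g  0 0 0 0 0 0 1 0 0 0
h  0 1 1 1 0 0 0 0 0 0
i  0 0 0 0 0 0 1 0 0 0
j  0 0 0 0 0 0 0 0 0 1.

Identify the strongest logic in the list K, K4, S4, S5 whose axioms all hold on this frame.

Transitive (axiom 4): yes — every two-step R-path is closed by a direct edge.
Reflexive (axiom T): no — e is not related to itself.
Euclidean (axiom 5): yes — any two successors of a common world are R-related.
So F validates K, K4; S4 would additionally require R to be reflexive. The strongest is K4.

K4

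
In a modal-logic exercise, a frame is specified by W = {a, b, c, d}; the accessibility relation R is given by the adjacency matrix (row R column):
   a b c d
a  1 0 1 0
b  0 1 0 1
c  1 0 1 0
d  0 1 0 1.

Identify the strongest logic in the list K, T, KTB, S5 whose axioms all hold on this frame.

S5

Reflexive (axiom T): yes — every world is R-related to itself.
Symmetric (axiom B): yes — every pair in R has its reverse in R.
Euclidean (axiom 5): yes — any two successors of a common world are R-related.
So F validates K, T, KTB, S5. The strongest is S5.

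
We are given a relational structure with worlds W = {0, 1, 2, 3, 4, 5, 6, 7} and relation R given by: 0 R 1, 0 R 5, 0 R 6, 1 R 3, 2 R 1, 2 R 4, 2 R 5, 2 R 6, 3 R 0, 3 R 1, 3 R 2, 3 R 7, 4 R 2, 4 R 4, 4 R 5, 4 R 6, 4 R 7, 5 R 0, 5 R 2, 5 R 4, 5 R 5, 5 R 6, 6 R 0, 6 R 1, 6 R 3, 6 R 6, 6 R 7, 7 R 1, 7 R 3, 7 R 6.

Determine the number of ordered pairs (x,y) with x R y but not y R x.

Enumerating: (0,1), (2,1), (2,6), (3,0), (3,2), (4,6), (4,7), (5,6), (6,1), (6,3), (7,1).

11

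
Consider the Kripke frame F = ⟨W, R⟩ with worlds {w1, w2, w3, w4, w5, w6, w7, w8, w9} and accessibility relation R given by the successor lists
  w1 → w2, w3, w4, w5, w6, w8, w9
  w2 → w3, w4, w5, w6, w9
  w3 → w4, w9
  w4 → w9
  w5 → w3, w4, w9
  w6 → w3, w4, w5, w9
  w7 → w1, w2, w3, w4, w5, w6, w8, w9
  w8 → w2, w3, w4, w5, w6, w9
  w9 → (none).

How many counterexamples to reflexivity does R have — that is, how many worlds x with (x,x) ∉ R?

9

Enumerating: w1, w2, w3, w4, w5, w6, w7, w8, w9.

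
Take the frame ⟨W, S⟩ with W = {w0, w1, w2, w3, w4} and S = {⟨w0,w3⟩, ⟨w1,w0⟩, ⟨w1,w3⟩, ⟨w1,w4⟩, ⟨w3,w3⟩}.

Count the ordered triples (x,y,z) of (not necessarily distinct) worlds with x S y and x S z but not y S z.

7

Enumerating: (w1,w0,w0), (w1,w0,w4), (w1,w3,w0), (w1,w3,w4), (w1,w4,w0), (w1,w4,w3), (w1,w4,w4).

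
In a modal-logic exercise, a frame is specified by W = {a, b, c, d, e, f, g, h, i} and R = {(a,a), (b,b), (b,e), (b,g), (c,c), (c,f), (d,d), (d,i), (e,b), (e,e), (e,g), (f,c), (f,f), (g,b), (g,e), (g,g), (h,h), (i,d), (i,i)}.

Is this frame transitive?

Transitive: yes — every two-step R-path is closed by a direct edge.

Yes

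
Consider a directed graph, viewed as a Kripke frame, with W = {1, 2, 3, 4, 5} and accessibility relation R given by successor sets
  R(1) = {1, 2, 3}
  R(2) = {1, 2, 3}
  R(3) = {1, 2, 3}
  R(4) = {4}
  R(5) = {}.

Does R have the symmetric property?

Yes

Symmetric: yes — every pair in R has its reverse in R.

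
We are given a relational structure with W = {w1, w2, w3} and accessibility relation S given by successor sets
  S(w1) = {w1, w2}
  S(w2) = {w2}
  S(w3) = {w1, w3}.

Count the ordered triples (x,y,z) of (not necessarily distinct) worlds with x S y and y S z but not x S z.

Enumerating: (w3,w1,w2).

1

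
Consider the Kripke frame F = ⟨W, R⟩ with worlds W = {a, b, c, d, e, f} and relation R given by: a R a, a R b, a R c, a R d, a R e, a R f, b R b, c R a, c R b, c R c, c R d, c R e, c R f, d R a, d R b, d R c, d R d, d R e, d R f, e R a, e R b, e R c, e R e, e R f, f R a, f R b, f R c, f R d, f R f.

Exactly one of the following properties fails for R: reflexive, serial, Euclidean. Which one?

Reflexive: yes — every world is R-related to itself.
Serial: yes — every world has a successor (e.g. a R a).
Euclidean: no — a R b and a R c, but not b R c.
Only Euclidean fails.

Euclidean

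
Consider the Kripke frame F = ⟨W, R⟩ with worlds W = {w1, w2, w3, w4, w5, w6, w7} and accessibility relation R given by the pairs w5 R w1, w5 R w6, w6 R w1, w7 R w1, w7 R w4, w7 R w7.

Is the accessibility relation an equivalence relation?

Reflexive: no — w1 is not related to itself.
Symmetric: no — w5 R w1 but not w1 R w5.
Transitive: yes — every two-step R-path is closed by a direct edge.
So R is not an equivalence relation.

No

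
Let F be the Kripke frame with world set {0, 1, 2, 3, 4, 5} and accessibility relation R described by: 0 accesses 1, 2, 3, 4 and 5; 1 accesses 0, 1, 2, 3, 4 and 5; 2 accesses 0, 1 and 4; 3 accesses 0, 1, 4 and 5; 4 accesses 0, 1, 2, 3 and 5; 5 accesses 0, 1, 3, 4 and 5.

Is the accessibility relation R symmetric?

Symmetric: yes — every pair in R has its reverse in R.

Yes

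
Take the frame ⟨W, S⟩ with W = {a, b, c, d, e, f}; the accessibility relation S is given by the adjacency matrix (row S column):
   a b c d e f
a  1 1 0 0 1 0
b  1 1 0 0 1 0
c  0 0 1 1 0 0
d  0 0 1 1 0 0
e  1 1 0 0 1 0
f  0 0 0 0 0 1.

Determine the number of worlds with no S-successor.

S is serial; there are no such worlds.

0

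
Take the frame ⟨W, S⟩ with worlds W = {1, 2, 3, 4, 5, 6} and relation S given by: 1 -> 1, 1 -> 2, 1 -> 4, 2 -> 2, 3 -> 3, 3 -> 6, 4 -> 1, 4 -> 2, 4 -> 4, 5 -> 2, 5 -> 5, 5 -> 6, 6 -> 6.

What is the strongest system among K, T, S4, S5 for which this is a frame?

S4

Reflexive (axiom T): yes — every world is S-related to itself.
Transitive (axiom 4): yes — every two-step S-path is closed by a direct edge.
Euclidean (axiom 5): no — 1 S 2 and 1 S 4, but not 2 S 4.
So F validates K, T, S4; S5 would additionally require S to be Euclidean. The strongest is S4.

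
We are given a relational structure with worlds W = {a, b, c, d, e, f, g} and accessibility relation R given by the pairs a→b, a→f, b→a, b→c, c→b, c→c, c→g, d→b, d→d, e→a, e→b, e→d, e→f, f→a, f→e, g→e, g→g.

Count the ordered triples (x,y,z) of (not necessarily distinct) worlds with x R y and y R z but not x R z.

Enumerating: (a,b,a), (a,b,c), (a,f,a), (a,f,e), (b,a,b), (b,a,f), (b,c,b), (b,c,g), (c,b,a), (c,g,e), (d,b,a), (d,b,c), … and 11 more.
Total: 23.

23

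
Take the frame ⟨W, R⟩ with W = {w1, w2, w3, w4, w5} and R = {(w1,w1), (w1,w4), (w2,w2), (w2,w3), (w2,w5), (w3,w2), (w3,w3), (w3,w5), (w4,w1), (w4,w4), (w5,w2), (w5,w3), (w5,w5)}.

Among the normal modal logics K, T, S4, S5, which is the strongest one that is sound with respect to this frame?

Reflexive (axiom T): yes — every world is R-related to itself.
Transitive (axiom 4): yes — every two-step R-path is closed by a direct edge.
Euclidean (axiom 5): yes — any two successors of a common world are R-related.
So F validates K, T, S4, S5. The strongest is S5.

S5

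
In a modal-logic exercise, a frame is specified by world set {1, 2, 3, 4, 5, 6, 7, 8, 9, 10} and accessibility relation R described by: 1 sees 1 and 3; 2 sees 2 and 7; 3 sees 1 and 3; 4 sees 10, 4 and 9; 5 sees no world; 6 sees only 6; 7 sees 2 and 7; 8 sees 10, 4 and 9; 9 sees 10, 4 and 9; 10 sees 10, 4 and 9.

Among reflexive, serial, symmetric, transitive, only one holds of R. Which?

Reflexive: no — 5 is not related to itself.
Serial: no — 5 has no R-successor.
Symmetric: no — 8 R 10 but not 10 R 8.
Transitive: yes — every two-step R-path is closed by a direct edge.
Only transitive holds.

transitive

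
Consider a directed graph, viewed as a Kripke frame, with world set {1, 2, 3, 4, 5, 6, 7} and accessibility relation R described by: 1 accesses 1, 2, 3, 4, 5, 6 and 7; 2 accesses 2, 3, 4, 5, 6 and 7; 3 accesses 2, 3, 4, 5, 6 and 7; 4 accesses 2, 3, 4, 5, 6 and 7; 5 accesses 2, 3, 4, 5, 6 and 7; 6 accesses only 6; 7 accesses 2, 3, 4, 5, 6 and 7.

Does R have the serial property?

Yes

Serial: yes — every world has a successor (e.g. 1 R 1).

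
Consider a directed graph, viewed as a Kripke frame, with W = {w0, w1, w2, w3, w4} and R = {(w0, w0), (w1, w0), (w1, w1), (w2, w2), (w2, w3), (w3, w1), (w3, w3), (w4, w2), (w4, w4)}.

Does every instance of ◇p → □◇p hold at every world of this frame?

No

The schema 5 characterises exactly the Euclidean frames.
Euclidean: no — w1 R w0 and w1 R w1, but not w0 R w1.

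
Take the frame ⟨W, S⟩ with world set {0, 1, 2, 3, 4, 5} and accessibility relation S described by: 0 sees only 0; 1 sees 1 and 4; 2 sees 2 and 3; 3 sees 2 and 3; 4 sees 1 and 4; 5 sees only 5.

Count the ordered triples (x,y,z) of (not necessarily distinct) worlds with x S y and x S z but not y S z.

0

S is Euclidean; there are no such tuples.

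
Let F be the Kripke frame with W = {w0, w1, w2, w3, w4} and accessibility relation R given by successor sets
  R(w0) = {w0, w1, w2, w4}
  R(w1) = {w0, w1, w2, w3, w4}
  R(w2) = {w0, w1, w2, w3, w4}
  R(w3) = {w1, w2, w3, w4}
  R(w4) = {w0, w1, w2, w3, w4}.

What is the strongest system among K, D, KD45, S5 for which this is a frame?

Serial (axiom D): yes — every world has a successor (e.g. w0 R w0).
Euclidean (axiom 5): no — w1 R w0 and w1 R w3, but not w0 R w3.
Transitive (axiom 4): no — w0 R w1 and w1 R w3, but not w0 R w3.
Reflexive (axiom T): yes — every world is R-related to itself.
So F validates K, D; KD45 would additionally require R to be Euclidean and transitive. The strongest is D.

D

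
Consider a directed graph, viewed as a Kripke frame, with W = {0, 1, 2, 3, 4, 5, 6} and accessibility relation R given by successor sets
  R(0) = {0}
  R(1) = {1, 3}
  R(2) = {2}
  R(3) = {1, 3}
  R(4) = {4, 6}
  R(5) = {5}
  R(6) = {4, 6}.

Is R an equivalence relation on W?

Reflexive: yes — every world is R-related to itself.
Symmetric: yes — every pair in R has its reverse in R.
Transitive: yes — every two-step R-path is closed by a direct edge.
So R is an equivalence relation.

Yes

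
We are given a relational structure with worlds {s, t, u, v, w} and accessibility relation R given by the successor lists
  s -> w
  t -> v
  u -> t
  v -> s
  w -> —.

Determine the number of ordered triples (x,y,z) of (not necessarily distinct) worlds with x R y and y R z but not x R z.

3

Enumerating: (t,v,s), (u,t,v), (v,s,w).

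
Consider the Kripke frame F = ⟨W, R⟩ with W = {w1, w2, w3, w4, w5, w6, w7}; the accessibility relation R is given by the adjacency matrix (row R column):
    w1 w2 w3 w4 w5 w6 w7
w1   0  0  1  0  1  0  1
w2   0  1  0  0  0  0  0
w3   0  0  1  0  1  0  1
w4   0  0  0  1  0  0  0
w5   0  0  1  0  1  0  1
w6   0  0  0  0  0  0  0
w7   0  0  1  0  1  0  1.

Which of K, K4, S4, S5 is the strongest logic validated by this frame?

Transitive (axiom 4): yes — every two-step R-path is closed by a direct edge.
Reflexive (axiom T): no — w1 is not related to itself.
Euclidean (axiom 5): yes — any two successors of a common world are R-related.
So F validates K, K4; S4 would additionally require R to be reflexive. The strongest is K4.

K4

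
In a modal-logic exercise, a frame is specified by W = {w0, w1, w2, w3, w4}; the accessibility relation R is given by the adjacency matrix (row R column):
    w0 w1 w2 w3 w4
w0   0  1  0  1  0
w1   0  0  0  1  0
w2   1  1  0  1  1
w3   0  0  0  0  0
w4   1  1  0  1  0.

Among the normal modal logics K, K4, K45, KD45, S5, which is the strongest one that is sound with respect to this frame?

Transitive (axiom 4): yes — every two-step R-path is closed by a direct edge.
Euclidean (axiom 5): no — w0 R w3 and w0 R w1, but not w3 R w1.
Serial (axiom D): no — w3 has no R-successor.
Reflexive (axiom T): no — w0 is not related to itself.
So F validates K, K4; K45 would additionally require R to be Euclidean. The strongest is K4.

K4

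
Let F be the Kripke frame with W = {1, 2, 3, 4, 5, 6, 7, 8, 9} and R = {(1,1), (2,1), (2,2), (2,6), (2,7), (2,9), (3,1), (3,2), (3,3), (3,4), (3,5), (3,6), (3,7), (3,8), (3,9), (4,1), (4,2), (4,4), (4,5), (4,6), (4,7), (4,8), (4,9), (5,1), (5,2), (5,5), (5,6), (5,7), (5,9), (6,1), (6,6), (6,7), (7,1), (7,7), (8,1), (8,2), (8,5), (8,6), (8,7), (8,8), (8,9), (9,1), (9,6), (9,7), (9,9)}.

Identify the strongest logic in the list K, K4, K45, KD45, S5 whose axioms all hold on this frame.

Transitive (axiom 4): yes — every two-step R-path is closed by a direct edge.
Euclidean (axiom 5): no — 2 R 1 and 2 R 6, but not 1 R 6.
Serial (axiom D): yes — every world has a successor (e.g. 1 R 1).
Reflexive (axiom T): yes — every world is R-related to itself.
So F validates K, K4; K45 would additionally require R to be Euclidean. The strongest is K4.

K4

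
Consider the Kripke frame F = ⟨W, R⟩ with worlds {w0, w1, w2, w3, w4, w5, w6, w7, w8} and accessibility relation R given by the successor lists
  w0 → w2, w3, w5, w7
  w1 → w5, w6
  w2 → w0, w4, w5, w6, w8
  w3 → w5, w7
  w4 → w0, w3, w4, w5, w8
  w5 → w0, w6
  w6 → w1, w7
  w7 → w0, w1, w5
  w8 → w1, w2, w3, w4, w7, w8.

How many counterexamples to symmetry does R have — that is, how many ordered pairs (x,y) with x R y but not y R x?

Enumerating: (w0,w3), (w1,w5), (w2,w4), (w2,w5), (w2,w6), (w3,w5), (w3,w7), (w4,w0), (w4,w3), (w4,w5), (w5,w6), (w6,w7), (w7,w1), (w7,w5), (w8,w1), (w8,w3), (w8,w7).

17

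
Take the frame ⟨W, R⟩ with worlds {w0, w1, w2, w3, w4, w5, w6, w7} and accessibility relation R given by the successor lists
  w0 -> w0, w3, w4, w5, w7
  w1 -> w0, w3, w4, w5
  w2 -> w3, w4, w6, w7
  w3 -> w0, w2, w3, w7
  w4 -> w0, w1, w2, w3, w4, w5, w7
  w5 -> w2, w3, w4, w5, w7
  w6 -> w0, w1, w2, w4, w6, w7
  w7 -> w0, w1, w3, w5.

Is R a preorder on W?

Reflexive: no — w1 is not related to itself.
Transitive: no — w0 R w3 and w3 R w2, but not w0 R w2.
So R is not a preorder.

No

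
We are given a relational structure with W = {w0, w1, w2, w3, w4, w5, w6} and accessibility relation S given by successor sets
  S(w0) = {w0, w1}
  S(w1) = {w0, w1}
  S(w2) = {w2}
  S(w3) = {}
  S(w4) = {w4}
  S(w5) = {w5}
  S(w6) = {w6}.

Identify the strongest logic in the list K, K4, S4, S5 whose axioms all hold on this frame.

Transitive (axiom 4): yes — every two-step S-path is closed by a direct edge.
Reflexive (axiom T): no — w3 is not related to itself.
Euclidean (axiom 5): yes — any two successors of a common world are S-related.
So F validates K, K4; S4 would additionally require S to be reflexive. The strongest is K4.

K4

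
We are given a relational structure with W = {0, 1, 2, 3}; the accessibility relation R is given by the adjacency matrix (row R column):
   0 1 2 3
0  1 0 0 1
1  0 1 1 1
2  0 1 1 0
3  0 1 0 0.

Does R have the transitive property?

No

Transitive: no — 0 R 3 and 3 R 1, but not 0 R 1.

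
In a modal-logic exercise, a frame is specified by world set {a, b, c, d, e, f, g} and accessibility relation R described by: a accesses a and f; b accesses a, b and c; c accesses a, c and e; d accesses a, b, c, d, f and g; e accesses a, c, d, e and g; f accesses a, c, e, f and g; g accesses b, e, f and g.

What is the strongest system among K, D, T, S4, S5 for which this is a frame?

Serial (axiom D): yes — every world has a successor (e.g. a R a).
Reflexive (axiom T): yes — every world is R-related to itself.
Transitive (axiom 4): no — a R f and f R c, but not a R c.
Euclidean (axiom 5): no — b R a and b R c, but not a R c.
So F validates K, D, T; S4 would additionally require R to be transitive. The strongest is T.

T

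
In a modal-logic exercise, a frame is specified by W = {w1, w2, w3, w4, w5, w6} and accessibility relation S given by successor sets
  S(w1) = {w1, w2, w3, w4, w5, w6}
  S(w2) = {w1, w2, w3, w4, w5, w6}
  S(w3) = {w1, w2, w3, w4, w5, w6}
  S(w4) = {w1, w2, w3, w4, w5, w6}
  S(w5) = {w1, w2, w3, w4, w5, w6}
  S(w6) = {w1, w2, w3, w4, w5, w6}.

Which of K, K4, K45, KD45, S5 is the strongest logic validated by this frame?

S5

Transitive (axiom 4): yes — every two-step S-path is closed by a direct edge.
Euclidean (axiom 5): yes — any two successors of a common world are S-related.
Serial (axiom D): yes — every world has a successor (e.g. w1 S w1).
Reflexive (axiom T): yes — every world is S-related to itself.
So F validates K, K4, K45, KD45, S5. The strongest is S5.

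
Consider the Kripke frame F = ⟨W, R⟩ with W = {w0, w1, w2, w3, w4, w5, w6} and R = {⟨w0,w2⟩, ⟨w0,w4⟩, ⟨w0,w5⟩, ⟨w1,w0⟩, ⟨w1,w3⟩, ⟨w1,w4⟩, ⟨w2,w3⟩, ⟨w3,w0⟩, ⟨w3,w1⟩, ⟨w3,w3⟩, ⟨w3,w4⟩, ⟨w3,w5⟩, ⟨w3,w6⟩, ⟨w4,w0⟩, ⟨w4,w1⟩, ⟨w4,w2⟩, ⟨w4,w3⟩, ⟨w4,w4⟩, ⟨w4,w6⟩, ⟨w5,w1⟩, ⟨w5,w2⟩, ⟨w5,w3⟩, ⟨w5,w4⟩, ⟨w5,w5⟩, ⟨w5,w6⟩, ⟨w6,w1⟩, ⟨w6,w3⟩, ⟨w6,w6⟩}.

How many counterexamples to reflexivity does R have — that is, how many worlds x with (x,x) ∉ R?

Enumerating: w0, w1, w2.

3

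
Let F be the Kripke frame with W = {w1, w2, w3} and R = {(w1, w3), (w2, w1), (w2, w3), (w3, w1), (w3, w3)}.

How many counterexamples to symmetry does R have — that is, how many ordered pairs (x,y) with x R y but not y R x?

2

Enumerating: (w2,w1), (w2,w3).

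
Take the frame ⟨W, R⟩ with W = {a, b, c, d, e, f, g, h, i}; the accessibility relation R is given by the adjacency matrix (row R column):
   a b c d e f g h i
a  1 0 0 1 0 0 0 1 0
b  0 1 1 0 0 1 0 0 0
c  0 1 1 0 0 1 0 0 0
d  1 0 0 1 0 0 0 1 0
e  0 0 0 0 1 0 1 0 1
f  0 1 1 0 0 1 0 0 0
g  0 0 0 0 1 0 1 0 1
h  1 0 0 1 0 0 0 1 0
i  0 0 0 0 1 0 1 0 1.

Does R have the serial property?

Serial: yes — every world has a successor (e.g. a R a).

Yes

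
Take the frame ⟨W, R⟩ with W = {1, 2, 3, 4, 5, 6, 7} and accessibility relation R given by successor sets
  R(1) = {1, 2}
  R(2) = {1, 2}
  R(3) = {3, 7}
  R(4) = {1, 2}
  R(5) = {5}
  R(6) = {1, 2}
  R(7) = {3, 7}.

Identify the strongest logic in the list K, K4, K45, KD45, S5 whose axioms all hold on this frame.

Transitive (axiom 4): yes — every two-step R-path is closed by a direct edge.
Euclidean (axiom 5): yes — any two successors of a common world are R-related.
Serial (axiom D): yes — every world has a successor (e.g. 1 R 1).
Reflexive (axiom T): no — 4 is not related to itself.
So F validates K, K4, K45, KD45; S5 would additionally require R to be reflexive. The strongest is KD45.

KD45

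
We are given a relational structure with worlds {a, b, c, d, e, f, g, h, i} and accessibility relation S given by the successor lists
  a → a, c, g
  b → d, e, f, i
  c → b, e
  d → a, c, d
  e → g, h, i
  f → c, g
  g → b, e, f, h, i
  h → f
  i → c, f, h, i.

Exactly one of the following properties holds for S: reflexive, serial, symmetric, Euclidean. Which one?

serial

Reflexive: no — b is not related to itself.
Serial: yes — every world has a successor (e.g. a S a).
Symmetric: no — a S c but not c S a.
Euclidean: no — a S c and a S g, but not c S g.
Only serial holds.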